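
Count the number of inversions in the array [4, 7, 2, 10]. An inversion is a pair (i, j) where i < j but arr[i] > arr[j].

Finding inversions in [4, 7, 2, 10]:

(0, 2): arr[0]=4 > arr[2]=2
(1, 2): arr[1]=7 > arr[2]=2

Total inversions: 2

The array has 2 inversion(s): (0,2), (1,2). Each pair (i,j) satisfies i < j and arr[i] > arr[j].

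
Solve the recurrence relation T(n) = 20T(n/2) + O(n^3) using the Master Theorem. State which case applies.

Master Theorem for T(n) = 20T(n/2) + O(n^3):

a = 20, b = 2, c = 3
log_b(a) = log_2(20) = 4.3219

Case 1: c = 3 < log_2(20) = 4.3219
T(n) = O(n^(log_2 20))

For T(n) = 20T(n/2) + O(n^3): log_2(20) = 4.3219. This is Case 1 of the Master Theorem (c < log_b(a), work dominated by leaves), giving O(n^(log_2 20)).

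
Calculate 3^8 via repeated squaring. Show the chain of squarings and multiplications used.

Computing 3^8 by squaring (build up from 3^1; each line after the first costs one multiplication):

3^1 = 3
3^2 = (3^1)^2 = 3^2 = 9
3^4 = (3^2)^2 = 9^2 = 81
3^8 = (3^4)^2 = 81^2 = 6561

Result: 6561
Multiplications needed: 3 (3 lines after 3^1)

3^8 = 6561. Using exponentiation by squaring, this requires 3 multiplications. The key idea: if the exponent is even, square the half-power; if odd, multiply by the base once.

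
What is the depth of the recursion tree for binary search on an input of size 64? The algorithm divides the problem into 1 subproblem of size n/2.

For divide and conquer with division factor 2:

Problem sizes at each level:
Level 0: 64
Level 1: 32
Level 2: 16
Level 3: 8
Level 4: 4
Level 5: 2
Level 6: 1

The root is level 0 and the size-1 base case is level 6 (the tree spans levels 0 through 6, i.e. 7 levels counting the root), so the depth is the number of divisions: log_2(64) = 6

The recursion tree depth is log_2(64) = 6. At each level, the problem size is divided by 2, so it takes 6 divisions to reduce to a base case of size 1. The algorithm makes 1 recursive call at each level.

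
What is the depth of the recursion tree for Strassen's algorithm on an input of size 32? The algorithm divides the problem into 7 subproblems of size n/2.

For divide and conquer with division factor 2:

Problem sizes at each level:
Level 0: 32
Level 1: 16
Level 2: 8
Level 3: 4
Level 4: 2
Level 5: 1

The root is level 0 and the size-1 base case is level 5 (the tree spans levels 0 through 5, i.e. 6 levels counting the root), so the depth is the number of divisions: log_2(32) = 5

The recursion tree depth is log_2(32) = 5. At each level, the problem size is divided by 2, so it takes 5 divisions to reduce to a base case of size 1. The algorithm makes 7 recursive calls at each level.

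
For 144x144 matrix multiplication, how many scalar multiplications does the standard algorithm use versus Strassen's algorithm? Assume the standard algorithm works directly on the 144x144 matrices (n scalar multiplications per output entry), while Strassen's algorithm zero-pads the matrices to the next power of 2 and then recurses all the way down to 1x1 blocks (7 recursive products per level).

Matrix multiplication for 144x144 matrices:

Strassen's algorithm requires power-of-2 dimensions. Pad 144x144 to 256x256 (next power of 2).

Standard algorithm: 144^3 = 2985984 multiplications
Strassen's algorithm: 7^(log2(256)) = 7^8 = 5764801 multiplications
Difference: 2985984 - 5764801 = -2778817 (Strassen uses MORE here due to padding overhead — for small or just-over-power-of-2 n, padding can outweigh the per-level savings)

Standard: 2985984 multiplications (144^3). Strassen: 5764801 multiplications (7^8, after padding to 256x256). Strassen reduces 8 recursive multiplications to 7 at each level.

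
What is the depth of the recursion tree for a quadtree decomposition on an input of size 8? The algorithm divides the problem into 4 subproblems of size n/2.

For divide and conquer with division factor 2:

Problem sizes at each level:
Level 0: 8
Level 1: 4
Level 2: 2
Level 3: 1

The root is level 0 and the size-1 base case is level 3 (the tree spans levels 0 through 3, i.e. 4 levels counting the root), so the depth is the number of divisions: log_2(8) = 3

The recursion tree depth is log_2(8) = 3. At each level, the problem size is divided by 2, so it takes 3 divisions to reduce to a base case of size 1. The algorithm makes 4 recursive calls at each level.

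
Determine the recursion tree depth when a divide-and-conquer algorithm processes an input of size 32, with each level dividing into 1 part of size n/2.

For divide and conquer with division factor 2:

Problem sizes at each level:
Level 0: 32
Level 1: 16
Level 2: 8
Level 3: 4
Level 4: 2
Level 5: 1

The root is level 0 and the size-1 base case is level 5 (the tree spans levels 0 through 5, i.e. 6 levels counting the root), so the depth is the number of divisions: log_2(32) = 5

The recursion tree depth is log_2(32) = 5. At each level, the problem size is divided by 2, so it takes 5 divisions to reduce to a base case of size 1. The algorithm makes 1 recursive call at each level.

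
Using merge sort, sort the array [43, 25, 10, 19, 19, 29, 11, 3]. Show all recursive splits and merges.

Merge sort trace:

Split: [43, 25, 10, 19, 19, 29, 11, 3] -> [43, 25, 10, 19] and [19, 29, 11, 3]
  Split: [43, 25, 10, 19] -> [43, 25] and [10, 19]
    Split: [43, 25] -> [43] and [25]
    Merge: [43] + [25] -> [25, 43]
    Split: [10, 19] -> [10] and [19]
    Merge: [10] + [19] -> [10, 19]
  Merge: [25, 43] + [10, 19] -> [10, 19, 25, 43]
  Split: [19, 29, 11, 3] -> [19, 29] and [11, 3]
    Split: [19, 29] -> [19] and [29]
    Merge: [19] + [29] -> [19, 29]
    Split: [11, 3] -> [11] and [3]
    Merge: [11] + [3] -> [3, 11]
  Merge: [19, 29] + [3, 11] -> [3, 11, 19, 29]
Merge: [10, 19, 25, 43] + [3, 11, 19, 29] -> [3, 10, 11, 19, 19, 25, 29, 43]

Final sorted array: [3, 10, 11, 19, 19, 25, 29, 43]

The merge sort proceeds by recursively splitting the array and merging sorted halves.
After all merges, the sorted array is [3, 10, 11, 19, 19, 25, 29, 43].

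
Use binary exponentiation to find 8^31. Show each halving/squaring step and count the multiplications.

Computing 8^31 by squaring (build up from 8^1; each line after the first costs one multiplication):

8^1 = 8
8^2 = (8^1)^2 = 8^2 = 64
8^3 = 8 * 8^2 = 8 * 64 = 512
8^6 = (8^3)^2 = 512^2 = 262144
8^7 = 8 * 8^6 = 8 * 262144 = 2097152
8^14 = (8^7)^2 = 2097152^2 = 4398046511104
8^15 = 8 * 8^14 = 8 * 4398046511104 = 35184372088832
8^30 = (8^15)^2 = 35184372088832^2 = 1237940039285380274899124224
8^31 = 8 * 8^30 = 8 * 1237940039285380274899124224 = 9903520314283042199192993792

Result: 9903520314283042199192993792
Multiplications needed: 8 (8 lines after 8^1)

8^31 = 9903520314283042199192993792. Using exponentiation by squaring, this requires 8 multiplications. The key idea: if the exponent is even, square the half-power; if odd, multiply by the base once.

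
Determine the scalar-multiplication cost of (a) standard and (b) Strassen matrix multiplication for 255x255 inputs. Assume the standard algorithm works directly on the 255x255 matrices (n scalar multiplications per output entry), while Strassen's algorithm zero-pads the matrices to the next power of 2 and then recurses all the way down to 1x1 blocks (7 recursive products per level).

Matrix multiplication for 255x255 matrices:

Strassen's algorithm requires power-of-2 dimensions. Pad 255x255 to 256x256 (next power of 2).

Standard algorithm: 255^3 = 16581375 multiplications
Strassen's algorithm: 7^(log2(256)) = 7^8 = 5764801 multiplications
Savings: 16581375 - 5764801 = 10816574 multiplications

Standard: 16581375 multiplications (255^3). Strassen: 5764801 multiplications (7^8, after padding to 256x256). Strassen reduces 8 recursive multiplications to 7 at each level.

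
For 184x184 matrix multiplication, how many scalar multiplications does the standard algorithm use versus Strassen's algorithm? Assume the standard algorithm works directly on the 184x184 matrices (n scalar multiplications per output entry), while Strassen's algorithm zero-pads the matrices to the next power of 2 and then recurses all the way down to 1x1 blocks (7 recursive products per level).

Matrix multiplication for 184x184 matrices:

Strassen's algorithm requires power-of-2 dimensions. Pad 184x184 to 256x256 (next power of 2).

Standard algorithm: 184^3 = 6229504 multiplications
Strassen's algorithm: 7^(log2(256)) = 7^8 = 5764801 multiplications
Savings: 6229504 - 5764801 = 464703 multiplications

Standard: 6229504 multiplications (184^3). Strassen: 5764801 multiplications (7^8, after padding to 256x256). Strassen reduces 8 recursive multiplications to 7 at each level.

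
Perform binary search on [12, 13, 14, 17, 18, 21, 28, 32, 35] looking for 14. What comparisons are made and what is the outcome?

Binary search for 14 in [12, 13, 14, 17, 18, 21, 28, 32, 35]:

lo=0, hi=8, mid=4, arr[mid]=18 -> 18 > 14, search left half
lo=0, hi=3, mid=1, arr[mid]=13 -> 13 < 14, search right half
lo=2, hi=3, mid=2, arr[mid]=14 -> Found target at index 2!

Binary search finds 14 at index 2 after 3 comparisons. The search repeatedly halves the search space by comparing with the middle element.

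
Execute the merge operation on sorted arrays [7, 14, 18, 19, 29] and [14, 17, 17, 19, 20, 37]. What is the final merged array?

Merging process:

Compare 7 vs 14: take 7 from left. Merged: [7]
Compare 14 vs 14: take 14 from left. Merged: [7, 14]
Compare 18 vs 14: take 14 from right. Merged: [7, 14, 14]
Compare 18 vs 17: take 17 from right. Merged: [7, 14, 14, 17]
Compare 18 vs 17: take 17 from right. Merged: [7, 14, 14, 17, 17]
Compare 18 vs 19: take 18 from left. Merged: [7, 14, 14, 17, 17, 18]
Compare 19 vs 19: take 19 from left. Merged: [7, 14, 14, 17, 17, 18, 19]
Compare 29 vs 19: take 19 from right. Merged: [7, 14, 14, 17, 17, 18, 19, 19]
Compare 29 vs 20: take 20 from right. Merged: [7, 14, 14, 17, 17, 18, 19, 19, 20]
Compare 29 vs 37: take 29 from left. Merged: [7, 14, 14, 17, 17, 18, 19, 19, 20, 29]
Append remaining from right: [37]. Merged: [7, 14, 14, 17, 17, 18, 19, 19, 20, 29, 37]

Final merged array: [7, 14, 14, 17, 17, 18, 19, 19, 20, 29, 37]
Total comparisons: 10

The merged array is [7, 14, 14, 17, 17, 18, 19, 19, 20, 29, 37], requiring 10 comparisons. The merge step runs in O(n) time where n is the total number of elements.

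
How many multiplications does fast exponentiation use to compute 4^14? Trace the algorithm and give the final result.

Computing 4^14 by squaring (build up from 4^1; each line after the first costs one multiplication):

4^1 = 4
4^2 = (4^1)^2 = 4^2 = 16
4^3 = 4 * 4^2 = 4 * 16 = 64
4^6 = (4^3)^2 = 64^2 = 4096
4^7 = 4 * 4^6 = 4 * 4096 = 16384
4^14 = (4^7)^2 = 16384^2 = 268435456

Result: 268435456
Multiplications needed: 5 (5 lines after 4^1)

4^14 = 268435456. Using exponentiation by squaring, this requires 5 multiplications. The key idea: if the exponent is even, square the half-power; if odd, multiply by the base once.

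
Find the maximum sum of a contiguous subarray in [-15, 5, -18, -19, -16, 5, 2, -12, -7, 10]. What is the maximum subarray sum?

Using Kadane's algorithm on [-15, 5, -18, -19, -16, 5, 2, -12, -7, 10]:

Scanning through the array:
Position 1 (value 5): max_ending_here = 5, max_so_far = 5
Position 2 (value -18): max_ending_here = -13, max_so_far = 5
Position 3 (value -19): max_ending_here = -19, max_so_far = 5
Position 4 (value -16): max_ending_here = -16, max_so_far = 5
Position 5 (value 5): max_ending_here = 5, max_so_far = 5
Position 6 (value 2): max_ending_here = 7, max_so_far = 7
Position 7 (value -12): max_ending_here = -5, max_so_far = 7
Position 8 (value -7): max_ending_here = -7, max_so_far = 7
Position 9 (value 10): max_ending_here = 10, max_so_far = 10

Maximum subarray: [10]
Maximum sum: 10

The maximum subarray is [10] with sum 10. This subarray runs from index 9 to index 9.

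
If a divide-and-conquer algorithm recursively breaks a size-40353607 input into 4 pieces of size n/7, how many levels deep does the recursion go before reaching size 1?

For divide and conquer with division factor 7:

Problem sizes at each level:
Level 0: 40353607
Level 1: 5764801
Level 2: 823543
Level 3: 117649
Level 4: 16807
Level 5: 2401
Level 6: 343
Level 7: 49
Level 8: 7
Level 9: 1

The root is level 0 and the size-1 base case is level 9 (the tree spans levels 0 through 9, i.e. 10 levels counting the root), so the depth is the number of divisions: log_7(40353607) = 9

The recursion tree depth is log_7(40353607) = 9. At each level, the problem size is divided by 7, so it takes 9 divisions to reduce to a base case of size 1. The algorithm makes 4 recursive calls at each level.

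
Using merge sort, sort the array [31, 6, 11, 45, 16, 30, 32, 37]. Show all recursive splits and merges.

Merge sort trace:

Split: [31, 6, 11, 45, 16, 30, 32, 37] -> [31, 6, 11, 45] and [16, 30, 32, 37]
  Split: [31, 6, 11, 45] -> [31, 6] and [11, 45]
    Split: [31, 6] -> [31] and [6]
    Merge: [31] + [6] -> [6, 31]
    Split: [11, 45] -> [11] and [45]
    Merge: [11] + [45] -> [11, 45]
  Merge: [6, 31] + [11, 45] -> [6, 11, 31, 45]
  Split: [16, 30, 32, 37] -> [16, 30] and [32, 37]
    Split: [16, 30] -> [16] and [30]
    Merge: [16] + [30] -> [16, 30]
    Split: [32, 37] -> [32] and [37]
    Merge: [32] + [37] -> [32, 37]
  Merge: [16, 30] + [32, 37] -> [16, 30, 32, 37]
Merge: [6, 11, 31, 45] + [16, 30, 32, 37] -> [6, 11, 16, 30, 31, 32, 37, 45]

Final sorted array: [6, 11, 16, 30, 31, 32, 37, 45]

The merge sort proceeds by recursively splitting the array and merging sorted halves.
After all merges, the sorted array is [6, 11, 16, 30, 31, 32, 37, 45].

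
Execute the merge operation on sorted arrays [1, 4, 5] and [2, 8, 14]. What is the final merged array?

Merging process:

Compare 1 vs 2: take 1 from left. Merged: [1]
Compare 4 vs 2: take 2 from right. Merged: [1, 2]
Compare 4 vs 8: take 4 from left. Merged: [1, 2, 4]
Compare 5 vs 8: take 5 from left. Merged: [1, 2, 4, 5]
Append remaining from right: [8, 14]. Merged: [1, 2, 4, 5, 8, 14]

Final merged array: [1, 2, 4, 5, 8, 14]
Total comparisons: 4

The merged array is [1, 2, 4, 5, 8, 14], requiring 4 comparisons. The merge step runs in O(n) time where n is the total number of elements.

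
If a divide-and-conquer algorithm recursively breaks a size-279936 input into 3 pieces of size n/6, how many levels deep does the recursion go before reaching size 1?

For divide and conquer with division factor 6:

Problem sizes at each level:
Level 0: 279936
Level 1: 46656
Level 2: 7776
Level 3: 1296
Level 4: 216
Level 5: 36
Level 6: 6
Level 7: 1

The root is level 0 and the size-1 base case is level 7 (the tree spans levels 0 through 7, i.e. 8 levels counting the root), so the depth is the number of divisions: log_6(279936) = 7

The recursion tree depth is log_6(279936) = 7. At each level, the problem size is divided by 6, so it takes 7 divisions to reduce to a base case of size 1. The algorithm makes 3 recursive calls at each level.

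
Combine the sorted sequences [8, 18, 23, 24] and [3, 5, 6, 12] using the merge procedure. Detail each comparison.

Merging process:

Compare 8 vs 3: take 3 from right. Merged: [3]
Compare 8 vs 5: take 5 from right. Merged: [3, 5]
Compare 8 vs 6: take 6 from right. Merged: [3, 5, 6]
Compare 8 vs 12: take 8 from left. Merged: [3, 5, 6, 8]
Compare 18 vs 12: take 12 from right. Merged: [3, 5, 6, 8, 12]
Append remaining from left: [18, 23, 24]. Merged: [3, 5, 6, 8, 12, 18, 23, 24]

Final merged array: [3, 5, 6, 8, 12, 18, 23, 24]
Total comparisons: 5

The merged array is [3, 5, 6, 8, 12, 18, 23, 24], requiring 5 comparisons. The merge step runs in O(n) time where n is the total number of elements.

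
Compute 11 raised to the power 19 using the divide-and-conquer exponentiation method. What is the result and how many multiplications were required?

Computing 11^19 by squaring (build up from 11^1; each line after the first costs one multiplication):

11^1 = 11
11^2 = (11^1)^2 = 11^2 = 121
11^4 = (11^2)^2 = 121^2 = 14641
11^8 = (11^4)^2 = 14641^2 = 214358881
11^9 = 11 * 11^8 = 11 * 214358881 = 2357947691
11^18 = (11^9)^2 = 2357947691^2 = 5559917313492231481
11^19 = 11 * 11^18 = 11 * 5559917313492231481 = 61159090448414546291

Result: 61159090448414546291
Multiplications needed: 6 (6 lines after 11^1)

11^19 = 61159090448414546291. Using exponentiation by squaring, this requires 6 multiplications. The key idea: if the exponent is even, square the half-power; if odd, multiply by the base once.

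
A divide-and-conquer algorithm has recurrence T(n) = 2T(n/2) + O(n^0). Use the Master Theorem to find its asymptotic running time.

Master Theorem for T(n) = 2T(n/2) + O(n^0):

a = 2, b = 2, c = 0
log_b(a) = log_2(2) = 1.0000

Case 1: c = 0 < log_2(2) = 1.0000
T(n) = O(n^(log_2 2)) = O(n)

For T(n) = 2T(n/2) + O(n^0): log_2(2) = 1.0000. This is Case 1 of the Master Theorem (c < log_b(a), work dominated by leaves), giving O(n).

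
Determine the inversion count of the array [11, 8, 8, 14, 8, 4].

Finding inversions in [11, 8, 8, 14, 8, 4]:

(0, 1): arr[0]=11 > arr[1]=8
(0, 2): arr[0]=11 > arr[2]=8
(0, 4): arr[0]=11 > arr[4]=8
(0, 5): arr[0]=11 > arr[5]=4
(1, 5): arr[1]=8 > arr[5]=4
(2, 5): arr[2]=8 > arr[5]=4
(3, 4): arr[3]=14 > arr[4]=8
(3, 5): arr[3]=14 > arr[5]=4
(4, 5): arr[4]=8 > arr[5]=4

Total inversions: 9

The array has 9 inversion(s): (0,1), (0,2), (0,4), (0,5), (1,5), (2,5), (3,4), (3,5), (4,5). Each pair (i,j) satisfies i < j and arr[i] > arr[j].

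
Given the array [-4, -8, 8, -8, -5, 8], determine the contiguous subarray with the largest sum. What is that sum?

Using Kadane's algorithm on [-4, -8, 8, -8, -5, 8]:

Scanning through the array:
Position 1 (value -8): max_ending_here = -8, max_so_far = -4
Position 2 (value 8): max_ending_here = 8, max_so_far = 8
Position 3 (value -8): max_ending_here = 0, max_so_far = 8
Position 4 (value -5): max_ending_here = -5, max_so_far = 8
Position 5 (value 8): max_ending_here = 8, max_so_far = 8

Maximum subarray: [8]
Maximum sum: 8

The maximum subarray is [8] with sum 8. This subarray runs from index 2 to index 2.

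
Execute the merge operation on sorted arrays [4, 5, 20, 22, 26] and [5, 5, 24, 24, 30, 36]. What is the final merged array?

Merging process:

Compare 4 vs 5: take 4 from left. Merged: [4]
Compare 5 vs 5: take 5 from left. Merged: [4, 5]
Compare 20 vs 5: take 5 from right. Merged: [4, 5, 5]
Compare 20 vs 5: take 5 from right. Merged: [4, 5, 5, 5]
Compare 20 vs 24: take 20 from left. Merged: [4, 5, 5, 5, 20]
Compare 22 vs 24: take 22 from left. Merged: [4, 5, 5, 5, 20, 22]
Compare 26 vs 24: take 24 from right. Merged: [4, 5, 5, 5, 20, 22, 24]
Compare 26 vs 24: take 24 from right. Merged: [4, 5, 5, 5, 20, 22, 24, 24]
Compare 26 vs 30: take 26 from left. Merged: [4, 5, 5, 5, 20, 22, 24, 24, 26]
Append remaining from right: [30, 36]. Merged: [4, 5, 5, 5, 20, 22, 24, 24, 26, 30, 36]

Final merged array: [4, 5, 5, 5, 20, 22, 24, 24, 26, 30, 36]
Total comparisons: 9

The merged array is [4, 5, 5, 5, 20, 22, 24, 24, 26, 30, 36], requiring 9 comparisons. The merge step runs in O(n) time where n is the total number of elements.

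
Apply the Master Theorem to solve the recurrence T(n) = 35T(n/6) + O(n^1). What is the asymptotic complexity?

Master Theorem for T(n) = 35T(n/6) + O(n^1):

a = 35, b = 6, c = 1
log_b(a) = log_6(35) = 1.9843

Case 1: c = 1 < log_6(35) = 1.9843
T(n) = O(n^(log_6 35))

For T(n) = 35T(n/6) + O(n^1): log_6(35) = 1.9843. This is Case 1 of the Master Theorem (c < log_b(a), work dominated by leaves), giving O(n^(log_6 35)).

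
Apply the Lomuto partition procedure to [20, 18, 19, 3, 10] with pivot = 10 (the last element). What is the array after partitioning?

Lomuto partition with pivot = 10:

Initial array: [20, 18, 19, 3, 10]

arr[0]=20 > 10: no swap
arr[1]=18 > 10: no swap
arr[2]=19 > 10: no swap
arr[3]=3 <= 10: swap with position 0, array becomes [3, 18, 19, 20, 10]

Place pivot at position 1: [3, 10, 19, 20, 18]
Pivot position: 1

After partitioning with pivot 10, the array becomes [3, 10, 19, 20, 18]. The pivot is placed at index 1. All elements to the left of the pivot are <= 10, and all elements to the right are > 10.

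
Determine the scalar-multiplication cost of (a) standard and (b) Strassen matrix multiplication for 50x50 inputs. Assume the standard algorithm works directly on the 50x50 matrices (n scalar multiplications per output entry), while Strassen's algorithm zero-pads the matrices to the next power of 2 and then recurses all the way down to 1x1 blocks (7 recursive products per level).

Matrix multiplication for 50x50 matrices:

Strassen's algorithm requires power-of-2 dimensions. Pad 50x50 to 64x64 (next power of 2).

Standard algorithm: 50^3 = 125000 multiplications
Strassen's algorithm: 7^(log2(64)) = 7^6 = 117649 multiplications
Savings: 125000 - 117649 = 7351 multiplications

Standard: 125000 multiplications (50^3). Strassen: 117649 multiplications (7^6, after padding to 64x64). Strassen reduces 8 recursive multiplications to 7 at each level.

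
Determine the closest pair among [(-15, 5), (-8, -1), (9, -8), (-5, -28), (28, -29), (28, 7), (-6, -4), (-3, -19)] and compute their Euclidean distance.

Computing all pairwise distances among 8 points:

d((-15, 5), (-8, -1)) = 9.2195
d((-15, 5), (9, -8)) = 27.2947
d((-15, 5), (-5, -28)) = 34.4819
d((-15, 5), (28, -29)) = 54.8179
d((-15, 5), (28, 7)) = 43.0465
d((-15, 5), (-6, -4)) = 12.7279
d((-15, 5), (-3, -19)) = 26.8328
d((-8, -1), (9, -8)) = 18.3848
d((-8, -1), (-5, -28)) = 27.1662
d((-8, -1), (28, -29)) = 45.607
d((-8, -1), (28, 7)) = 36.8782
d((-8, -1), (-6, -4)) = 3.6056 <-- minimum
d((-8, -1), (-3, -19)) = 18.6815
d((9, -8), (-5, -28)) = 24.4131
d((9, -8), (28, -29)) = 28.3196
d((9, -8), (28, 7)) = 24.2074
d((9, -8), (-6, -4)) = 15.5242
d((9, -8), (-3, -19)) = 16.2788
d((-5, -28), (28, -29)) = 33.0151
d((-5, -28), (28, 7)) = 48.1041
d((-5, -28), (-6, -4)) = 24.0208
d((-5, -28), (-3, -19)) = 9.2195
d((28, -29), (28, 7)) = 36.0
d((28, -29), (-6, -4)) = 42.2019
d((28, -29), (-3, -19)) = 32.573
d((28, 7), (-6, -4)) = 35.7351
d((28, 7), (-3, -19)) = 40.4599
d((-6, -4), (-3, -19)) = 15.2971

Closest pair: (-8, -1) and (-6, -4) with distance 3.6056

The closest pair is (-8, -1) and (-6, -4) with Euclidean distance 3.6056. For 8 points, brute-force pairwise comparison is shown above. For large n, the divide-and-conquer algorithm (sort by x, recurse on halves, check the dividing strip) achieves O(n log n).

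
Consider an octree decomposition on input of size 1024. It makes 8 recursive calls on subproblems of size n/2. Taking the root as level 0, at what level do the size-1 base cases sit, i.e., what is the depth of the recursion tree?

For divide and conquer with division factor 2:

Problem sizes at each level:
Level 0: 1024
Level 1: 512
Level 2: 256
Level 3: 128
Level 4: 64
Level 5: 32
Level 6: 16
Level 7: 8
Level 8: 4
Level 9: 2
Level 10: 1

The root is level 0 and the size-1 base case is level 10 (the tree spans levels 0 through 10, i.e. 11 levels counting the root), so the depth is the number of divisions: log_2(1024) = 10

The recursion tree depth is log_2(1024) = 10. At each level, the problem size is divided by 2, so it takes 10 divisions to reduce to a base case of size 1. The algorithm makes 8 recursive calls at each level.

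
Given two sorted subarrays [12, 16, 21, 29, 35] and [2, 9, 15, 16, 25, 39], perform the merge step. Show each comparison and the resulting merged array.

Merging process:

Compare 12 vs 2: take 2 from right. Merged: [2]
Compare 12 vs 9: take 9 from right. Merged: [2, 9]
Compare 12 vs 15: take 12 from left. Merged: [2, 9, 12]
Compare 16 vs 15: take 15 from right. Merged: [2, 9, 12, 15]
Compare 16 vs 16: take 16 from left. Merged: [2, 9, 12, 15, 16]
Compare 21 vs 16: take 16 from right. Merged: [2, 9, 12, 15, 16, 16]
Compare 21 vs 25: take 21 from left. Merged: [2, 9, 12, 15, 16, 16, 21]
Compare 29 vs 25: take 25 from right. Merged: [2, 9, 12, 15, 16, 16, 21, 25]
Compare 29 vs 39: take 29 from left. Merged: [2, 9, 12, 15, 16, 16, 21, 25, 29]
Compare 35 vs 39: take 35 from left. Merged: [2, 9, 12, 15, 16, 16, 21, 25, 29, 35]
Append remaining from right: [39]. Merged: [2, 9, 12, 15, 16, 16, 21, 25, 29, 35, 39]

Final merged array: [2, 9, 12, 15, 16, 16, 21, 25, 29, 35, 39]
Total comparisons: 10

The merged array is [2, 9, 12, 15, 16, 16, 21, 25, 29, 35, 39], requiring 10 comparisons. The merge step runs in O(n) time where n is the total number of elements.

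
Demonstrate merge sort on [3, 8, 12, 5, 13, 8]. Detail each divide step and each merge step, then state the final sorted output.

Merge sort trace:

Split: [3, 8, 12, 5, 13, 8] -> [3, 8, 12] and [5, 13, 8]
  Split: [3, 8, 12] -> [3] and [8, 12]
    Split: [8, 12] -> [8] and [12]
    Merge: [8] + [12] -> [8, 12]
  Merge: [3] + [8, 12] -> [3, 8, 12]
  Split: [5, 13, 8] -> [5] and [13, 8]
    Split: [13, 8] -> [13] and [8]
    Merge: [13] + [8] -> [8, 13]
  Merge: [5] + [8, 13] -> [5, 8, 13]
Merge: [3, 8, 12] + [5, 8, 13] -> [3, 5, 8, 8, 12, 13]

Final sorted array: [3, 5, 8, 8, 12, 13]

The merge sort proceeds by recursively splitting the array and merging sorted halves.
After all merges, the sorted array is [3, 5, 8, 8, 12, 13].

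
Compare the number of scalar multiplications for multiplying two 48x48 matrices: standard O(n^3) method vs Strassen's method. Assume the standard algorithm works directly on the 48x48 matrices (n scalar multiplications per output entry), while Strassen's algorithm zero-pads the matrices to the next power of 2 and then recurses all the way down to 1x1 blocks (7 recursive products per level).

Matrix multiplication for 48x48 matrices:

Strassen's algorithm requires power-of-2 dimensions. Pad 48x48 to 64x64 (next power of 2).

Standard algorithm: 48^3 = 110592 multiplications
Strassen's algorithm: 7^(log2(64)) = 7^6 = 117649 multiplications
Difference: 110592 - 117649 = -7057 (Strassen uses MORE here due to padding overhead — for small or just-over-power-of-2 n, padding can outweigh the per-level savings)

Standard: 110592 multiplications (48^3). Strassen: 117649 multiplications (7^6, after padding to 64x64). Strassen reduces 8 recursive multiplications to 7 at each level.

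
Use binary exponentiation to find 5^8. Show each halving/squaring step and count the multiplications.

Computing 5^8 by squaring (build up from 5^1; each line after the first costs one multiplication):

5^1 = 5
5^2 = (5^1)^2 = 5^2 = 25
5^4 = (5^2)^2 = 25^2 = 625
5^8 = (5^4)^2 = 625^2 = 390625

Result: 390625
Multiplications needed: 3 (3 lines after 5^1)

5^8 = 390625. Using exponentiation by squaring, this requires 3 multiplications. The key idea: if the exponent is even, square the half-power; if odd, multiply by the base once.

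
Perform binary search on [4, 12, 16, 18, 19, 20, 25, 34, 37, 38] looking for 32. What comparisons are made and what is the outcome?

Binary search for 32 in [4, 12, 16, 18, 19, 20, 25, 34, 37, 38]:

lo=0, hi=9, mid=4, arr[mid]=19 -> 19 < 32, search right half
lo=5, hi=9, mid=7, arr[mid]=34 -> 34 > 32, search left half
lo=5, hi=6, mid=5, arr[mid]=20 -> 20 < 32, search right half
lo=6, hi=6, mid=6, arr[mid]=25 -> 25 < 32, search right half
lo=7 > hi=6, target 32 not found

Binary search determines that 32 is not in the array after 4 comparisons. The search space was exhausted without finding the target.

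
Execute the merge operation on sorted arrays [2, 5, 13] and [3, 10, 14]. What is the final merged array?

Merging process:

Compare 2 vs 3: take 2 from left. Merged: [2]
Compare 5 vs 3: take 3 from right. Merged: [2, 3]
Compare 5 vs 10: take 5 from left. Merged: [2, 3, 5]
Compare 13 vs 10: take 10 from right. Merged: [2, 3, 5, 10]
Compare 13 vs 14: take 13 from left. Merged: [2, 3, 5, 10, 13]
Append remaining from right: [14]. Merged: [2, 3, 5, 10, 13, 14]

Final merged array: [2, 3, 5, 10, 13, 14]
Total comparisons: 5

The merged array is [2, 3, 5, 10, 13, 14], requiring 5 comparisons. The merge step runs in O(n) time where n is the total number of elements.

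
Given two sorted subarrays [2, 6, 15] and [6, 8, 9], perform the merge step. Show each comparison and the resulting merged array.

Merging process:

Compare 2 vs 6: take 2 from left. Merged: [2]
Compare 6 vs 6: take 6 from left. Merged: [2, 6]
Compare 15 vs 6: take 6 from right. Merged: [2, 6, 6]
Compare 15 vs 8: take 8 from right. Merged: [2, 6, 6, 8]
Compare 15 vs 9: take 9 from right. Merged: [2, 6, 6, 8, 9]
Append remaining from left: [15]. Merged: [2, 6, 6, 8, 9, 15]

Final merged array: [2, 6, 6, 8, 9, 15]
Total comparisons: 5

The merged array is [2, 6, 6, 8, 9, 15], requiring 5 comparisons. The merge step runs in O(n) time where n is the total number of elements.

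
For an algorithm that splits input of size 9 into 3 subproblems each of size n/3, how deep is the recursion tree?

For divide and conquer with division factor 3:

Problem sizes at each level:
Level 0: 9
Level 1: 3
Level 2: 1

The root is level 0 and the size-1 base case is level 2 (the tree spans levels 0 through 2, i.e. 3 levels counting the root), so the depth is the number of divisions: log_3(9) = 2

The recursion tree depth is log_3(9) = 2. At each level, the problem size is divided by 3, so it takes 2 divisions to reduce to a base case of size 1. The algorithm makes 3 recursive calls at each level.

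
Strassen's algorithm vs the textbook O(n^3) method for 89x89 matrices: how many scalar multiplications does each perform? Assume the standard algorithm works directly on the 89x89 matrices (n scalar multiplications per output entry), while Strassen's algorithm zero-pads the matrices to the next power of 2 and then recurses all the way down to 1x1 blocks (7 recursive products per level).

Matrix multiplication for 89x89 matrices:

Strassen's algorithm requires power-of-2 dimensions. Pad 89x89 to 128x128 (next power of 2).

Standard algorithm: 89^3 = 704969 multiplications
Strassen's algorithm: 7^(log2(128)) = 7^7 = 823543 multiplications
Difference: 704969 - 823543 = -118574 (Strassen uses MORE here due to padding overhead — for small or just-over-power-of-2 n, padding can outweigh the per-level savings)

Standard: 704969 multiplications (89^3). Strassen: 823543 multiplications (7^7, after padding to 128x128). Strassen reduces 8 recursive multiplications to 7 at each level.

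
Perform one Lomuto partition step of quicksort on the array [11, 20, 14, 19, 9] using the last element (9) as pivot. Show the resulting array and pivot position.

Lomuto partition with pivot = 9:

Initial array: [11, 20, 14, 19, 9]

arr[0]=11 > 9: no swap
arr[1]=20 > 9: no swap
arr[2]=14 > 9: no swap
arr[3]=19 > 9: no swap

Place pivot at position 0: [9, 20, 14, 19, 11]
Pivot position: 0

After partitioning with pivot 9, the array becomes [9, 20, 14, 19, 11]. The pivot is placed at index 0. All elements to the left of the pivot are <= 9, and all elements to the right are > 9.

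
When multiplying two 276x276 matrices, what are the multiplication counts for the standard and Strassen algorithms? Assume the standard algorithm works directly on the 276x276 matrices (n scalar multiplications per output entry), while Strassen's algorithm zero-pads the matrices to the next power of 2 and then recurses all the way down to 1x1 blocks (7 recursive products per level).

Matrix multiplication for 276x276 matrices:

Strassen's algorithm requires power-of-2 dimensions. Pad 276x276 to 512x512 (next power of 2).

Standard algorithm: 276^3 = 21024576 multiplications
Strassen's algorithm: 7^(log2(512)) = 7^9 = 40353607 multiplications
Difference: 21024576 - 40353607 = -19329031 (Strassen uses MORE here due to padding overhead — for small or just-over-power-of-2 n, padding can outweigh the per-level savings)

Standard: 21024576 multiplications (276^3). Strassen: 40353607 multiplications (7^9, after padding to 512x512). Strassen reduces 8 recursive multiplications to 7 at each level.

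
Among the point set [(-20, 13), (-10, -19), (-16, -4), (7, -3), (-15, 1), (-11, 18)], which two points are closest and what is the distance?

Computing all pairwise distances among 6 points:

d((-20, 13), (-10, -19)) = 33.5261
d((-20, 13), (-16, -4)) = 17.4642
d((-20, 13), (7, -3)) = 31.3847
d((-20, 13), (-15, 1)) = 13.0
d((-20, 13), (-11, 18)) = 10.2956
d((-10, -19), (-16, -4)) = 16.1555
d((-10, -19), (7, -3)) = 23.3452
d((-10, -19), (-15, 1)) = 20.6155
d((-10, -19), (-11, 18)) = 37.0135
d((-16, -4), (7, -3)) = 23.0217
d((-16, -4), (-15, 1)) = 5.099 <-- minimum
d((-16, -4), (-11, 18)) = 22.561
d((7, -3), (-15, 1)) = 22.3607
d((7, -3), (-11, 18)) = 27.6586
d((-15, 1), (-11, 18)) = 17.4642

Closest pair: (-16, -4) and (-15, 1) with distance 5.099

The closest pair is (-16, -4) and (-15, 1) with Euclidean distance 5.099. For 6 points, brute-force pairwise comparison is shown above. For large n, the divide-and-conquer algorithm (sort by x, recurse on halves, check the dividing strip) achieves O(n log n).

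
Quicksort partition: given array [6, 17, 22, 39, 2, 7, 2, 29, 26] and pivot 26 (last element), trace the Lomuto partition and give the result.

Lomuto partition with pivot = 26:

Initial array: [6, 17, 22, 39, 2, 7, 2, 29, 26]

arr[0]=6 <= 26: swap with position 0, array becomes [6, 17, 22, 39, 2, 7, 2, 29, 26]
arr[1]=17 <= 26: swap with position 1, array becomes [6, 17, 22, 39, 2, 7, 2, 29, 26]
arr[2]=22 <= 26: swap with position 2, array becomes [6, 17, 22, 39, 2, 7, 2, 29, 26]
arr[3]=39 > 26: no swap
arr[4]=2 <= 26: swap with position 3, array becomes [6, 17, 22, 2, 39, 7, 2, 29, 26]
arr[5]=7 <= 26: swap with position 4, array becomes [6, 17, 22, 2, 7, 39, 2, 29, 26]
arr[6]=2 <= 26: swap with position 5, array becomes [6, 17, 22, 2, 7, 2, 39, 29, 26]
arr[7]=29 > 26: no swap

Place pivot at position 6: [6, 17, 22, 2, 7, 2, 26, 29, 39]
Pivot position: 6

After partitioning with pivot 26, the array becomes [6, 17, 22, 2, 7, 2, 26, 29, 39]. The pivot is placed at index 6. All elements to the left of the pivot are <= 26, and all elements to the right are > 26.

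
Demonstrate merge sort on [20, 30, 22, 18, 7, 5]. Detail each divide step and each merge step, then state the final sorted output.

Merge sort trace:

Split: [20, 30, 22, 18, 7, 5] -> [20, 30, 22] and [18, 7, 5]
  Split: [20, 30, 22] -> [20] and [30, 22]
    Split: [30, 22] -> [30] and [22]
    Merge: [30] + [22] -> [22, 30]
  Merge: [20] + [22, 30] -> [20, 22, 30]
  Split: [18, 7, 5] -> [18] and [7, 5]
    Split: [7, 5] -> [7] and [5]
    Merge: [7] + [5] -> [5, 7]
  Merge: [18] + [5, 7] -> [5, 7, 18]
Merge: [20, 22, 30] + [5, 7, 18] -> [5, 7, 18, 20, 22, 30]

Final sorted array: [5, 7, 18, 20, 22, 30]

The merge sort proceeds by recursively splitting the array and merging sorted halves.
After all merges, the sorted array is [5, 7, 18, 20, 22, 30].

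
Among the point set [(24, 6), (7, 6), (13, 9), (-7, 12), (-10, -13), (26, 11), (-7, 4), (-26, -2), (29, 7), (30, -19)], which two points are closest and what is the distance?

Computing all pairwise distances among 10 points:

d((24, 6), (7, 6)) = 17.0
d((24, 6), (13, 9)) = 11.4018
d((24, 6), (-7, 12)) = 31.5753
d((24, 6), (-10, -13)) = 38.9487
d((24, 6), (26, 11)) = 5.3852
d((24, 6), (-7, 4)) = 31.0644
d((24, 6), (-26, -2)) = 50.636
d((24, 6), (29, 7)) = 5.099
d((24, 6), (30, -19)) = 25.7099
d((7, 6), (13, 9)) = 6.7082
d((7, 6), (-7, 12)) = 15.2315
d((7, 6), (-10, -13)) = 25.4951
d((7, 6), (26, 11)) = 19.6469
d((7, 6), (-7, 4)) = 14.1421
d((7, 6), (-26, -2)) = 33.9559
d((7, 6), (29, 7)) = 22.0227
d((7, 6), (30, -19)) = 33.9706
d((13, 9), (-7, 12)) = 20.2237
d((13, 9), (-10, -13)) = 31.8277
d((13, 9), (26, 11)) = 13.1529
d((13, 9), (-7, 4)) = 20.6155
d((13, 9), (-26, -2)) = 40.5216
d((13, 9), (29, 7)) = 16.1245
d((13, 9), (30, -19)) = 32.7567
d((-7, 12), (-10, -13)) = 25.1794
d((-7, 12), (26, 11)) = 33.0151
d((-7, 12), (-7, 4)) = 8.0
d((-7, 12), (-26, -2)) = 23.6008
d((-7, 12), (29, 7)) = 36.3456
d((-7, 12), (30, -19)) = 48.2701
d((-10, -13), (26, 11)) = 43.2666
d((-10, -13), (-7, 4)) = 17.2627
d((-10, -13), (-26, -2)) = 19.4165
d((-10, -13), (29, 7)) = 43.8292
d((-10, -13), (30, -19)) = 40.4475
d((26, 11), (-7, 4)) = 33.7343
d((26, 11), (-26, -2)) = 53.6004
d((26, 11), (29, 7)) = 5.0 <-- minimum
d((26, 11), (30, -19)) = 30.2655
d((-7, 4), (-26, -2)) = 19.9249
d((-7, 4), (29, 7)) = 36.1248
d((-7, 4), (30, -19)) = 43.566
d((-26, -2), (29, 7)) = 55.7315
d((-26, -2), (30, -19)) = 58.5235
d((29, 7), (30, -19)) = 26.0192

Closest pair: (26, 11) and (29, 7) with distance 5.0

The closest pair is (26, 11) and (29, 7) with Euclidean distance 5.0. For 10 points, brute-force pairwise comparison is shown above. For large n, the divide-and-conquer algorithm (sort by x, recurse on halves, check the dividing strip) achieves O(n log n).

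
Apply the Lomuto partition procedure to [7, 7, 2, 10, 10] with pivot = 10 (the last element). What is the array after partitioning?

Lomuto partition with pivot = 10:

Initial array: [7, 7, 2, 10, 10]

arr[0]=7 <= 10: swap with position 0, array becomes [7, 7, 2, 10, 10]
arr[1]=7 <= 10: swap with position 1, array becomes [7, 7, 2, 10, 10]
arr[2]=2 <= 10: swap with position 2, array becomes [7, 7, 2, 10, 10]
arr[3]=10 <= 10: swap with position 3, array becomes [7, 7, 2, 10, 10]

Place pivot at position 4: [7, 7, 2, 10, 10]
Pivot position: 4

After partitioning with pivot 10, the array becomes [7, 7, 2, 10, 10]. The pivot is placed at index 4. All elements to the left of the pivot are <= 10, and all elements to the right are > 10.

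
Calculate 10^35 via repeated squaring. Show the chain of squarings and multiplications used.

Computing 10^35 by squaring (build up from 10^1; each line after the first costs one multiplication):

10^1 = 10
10^2 = (10^1)^2 = 10^2 = 100
10^4 = (10^2)^2 = 100^2 = 10000
10^8 = (10^4)^2 = 10000^2 = 100000000
10^16 = (10^8)^2 = 100000000^2 = 10000000000000000
10^17 = 10 * 10^16 = 10 * 10000000000000000 = 100000000000000000
10^34 = (10^17)^2 = 100000000000000000^2 = 10000000000000000000000000000000000
10^35 = 10 * 10^34 = 10 * 10000000000000000000000000000000000 = 100000000000000000000000000000000000

Result: 100000000000000000000000000000000000
Multiplications needed: 7 (7 lines after 10^1)

10^35 = 100000000000000000000000000000000000. Using exponentiation by squaring, this requires 7 multiplications. The key idea: if the exponent is even, square the half-power; if odd, multiply by the base once.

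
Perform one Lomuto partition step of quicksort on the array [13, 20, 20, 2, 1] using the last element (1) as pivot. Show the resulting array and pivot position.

Lomuto partition with pivot = 1:

Initial array: [13, 20, 20, 2, 1]

arr[0]=13 > 1: no swap
arr[1]=20 > 1: no swap
arr[2]=20 > 1: no swap
arr[3]=2 > 1: no swap

Place pivot at position 0: [1, 20, 20, 2, 13]
Pivot position: 0

After partitioning with pivot 1, the array becomes [1, 20, 20, 2, 13]. The pivot is placed at index 0. All elements to the left of the pivot are <= 1, and all elements to the right are > 1.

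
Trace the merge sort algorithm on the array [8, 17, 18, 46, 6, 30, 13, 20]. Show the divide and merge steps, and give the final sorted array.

Merge sort trace:

Split: [8, 17, 18, 46, 6, 30, 13, 20] -> [8, 17, 18, 46] and [6, 30, 13, 20]
  Split: [8, 17, 18, 46] -> [8, 17] and [18, 46]
    Split: [8, 17] -> [8] and [17]
    Merge: [8] + [17] -> [8, 17]
    Split: [18, 46] -> [18] and [46]
    Merge: [18] + [46] -> [18, 46]
  Merge: [8, 17] + [18, 46] -> [8, 17, 18, 46]
  Split: [6, 30, 13, 20] -> [6, 30] and [13, 20]
    Split: [6, 30] -> [6] and [30]
    Merge: [6] + [30] -> [6, 30]
    Split: [13, 20] -> [13] and [20]
    Merge: [13] + [20] -> [13, 20]
  Merge: [6, 30] + [13, 20] -> [6, 13, 20, 30]
Merge: [8, 17, 18, 46] + [6, 13, 20, 30] -> [6, 8, 13, 17, 18, 20, 30, 46]

Final sorted array: [6, 8, 13, 17, 18, 20, 30, 46]

The merge sort proceeds by recursively splitting the array and merging sorted halves.
After all merges, the sorted array is [6, 8, 13, 17, 18, 20, 30, 46].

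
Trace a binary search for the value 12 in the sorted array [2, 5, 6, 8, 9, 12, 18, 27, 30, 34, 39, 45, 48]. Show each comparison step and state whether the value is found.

Binary search for 12 in [2, 5, 6, 8, 9, 12, 18, 27, 30, 34, 39, 45, 48]:

lo=0, hi=12, mid=6, arr[mid]=18 -> 18 > 12, search left half
lo=0, hi=5, mid=2, arr[mid]=6 -> 6 < 12, search right half
lo=3, hi=5, mid=4, arr[mid]=9 -> 9 < 12, search right half
lo=5, hi=5, mid=5, arr[mid]=12 -> Found target at index 5!

Binary search finds 12 at index 5 after 4 comparisons. The search repeatedly halves the search space by comparing with the middle element.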